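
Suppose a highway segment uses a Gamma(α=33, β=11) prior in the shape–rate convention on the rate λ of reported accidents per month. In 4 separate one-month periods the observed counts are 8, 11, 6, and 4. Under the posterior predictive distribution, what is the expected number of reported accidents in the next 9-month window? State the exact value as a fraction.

186/5

Total count: 8 + 11 + 6 + 4 = 29.
Total exposure: 4 months.
The Gamma prior is conjugate for the Poisson rate, so λ | data ~ Gamma(33+29, 11+4) = Gamma(62, 15).
Predictive mean over a 9-month window = T·E[λ|data] = 9·62/15 = 186/5.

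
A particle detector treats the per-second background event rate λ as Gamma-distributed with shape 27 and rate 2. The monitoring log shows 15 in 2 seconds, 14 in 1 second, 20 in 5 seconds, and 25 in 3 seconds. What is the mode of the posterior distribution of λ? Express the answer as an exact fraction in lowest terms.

100/13

Total count: 15 + 14 + 20 + 25 = 74.
Total exposure: 2 + 1 + 5 + 3 = 11 seconds.
Posterior: α' = 27 + 74 = 101, β' = 2 + 11 = 13.
Posterior mode = (α'−1)/β' = 100/13.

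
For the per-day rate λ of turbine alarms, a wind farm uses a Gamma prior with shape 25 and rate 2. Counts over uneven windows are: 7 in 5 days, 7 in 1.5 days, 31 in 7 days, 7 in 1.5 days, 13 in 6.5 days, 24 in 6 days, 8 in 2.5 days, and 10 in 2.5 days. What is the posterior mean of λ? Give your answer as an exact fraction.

Total count: 7 + 7 + 31 + 7 + 13 + 24 + 8 + 10 = 107.
Total exposure: 5 + 1.5 + 7 + 1.5 + 6.5 + 6 + 2.5 + 2.5 = 32.5 days.
Conjugate update: add total count to the shape and total exposure to the rate, giving Gamma(132, 69/2).
Posterior mean = α'/β' = 132/(69/2) = 88/23.

88/23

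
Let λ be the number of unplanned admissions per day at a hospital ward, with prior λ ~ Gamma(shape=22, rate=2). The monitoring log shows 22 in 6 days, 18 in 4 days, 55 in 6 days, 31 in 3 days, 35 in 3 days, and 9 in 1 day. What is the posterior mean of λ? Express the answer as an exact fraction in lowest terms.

Total count: 22 + 18 + 55 + 31 + 35 + 9 = 170.
Total exposure: 6 + 4 + 6 + 3 + 3 + 1 = 23 days.
Gamma(α, β) with Poisson data over total exposure Σt gives posterior Gamma(α+Σx, β+Σt) = Gamma(192, 25).
Posterior mean = α'/β' = 192/25.

192/25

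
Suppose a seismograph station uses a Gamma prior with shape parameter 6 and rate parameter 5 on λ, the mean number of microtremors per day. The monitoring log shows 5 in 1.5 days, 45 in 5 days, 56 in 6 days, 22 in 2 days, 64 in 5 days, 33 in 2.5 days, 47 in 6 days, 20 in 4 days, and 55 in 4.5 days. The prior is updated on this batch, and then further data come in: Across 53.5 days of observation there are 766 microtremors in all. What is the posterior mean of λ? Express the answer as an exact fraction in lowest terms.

1119/95

Total count: 5 + 45 + 56 + 22 + 64 + 33 + 47 + 20 + 55 = 347.
Total exposure: 1.5 + 5 + 6 + 2 + 5 + 2.5 + 6 + 4 + 4.5 = 36.5 days.
After the first batch: Gamma(6 + 347, 5 + 36.5) = Gamma(353, 83/2).
Total count 766 over total exposure 53.5 days.
After the second batch: Gamma(353 + 766, 83/2 + 53.5) = Gamma(1119, 95).
Posterior mean = α'/β' = 1119/95.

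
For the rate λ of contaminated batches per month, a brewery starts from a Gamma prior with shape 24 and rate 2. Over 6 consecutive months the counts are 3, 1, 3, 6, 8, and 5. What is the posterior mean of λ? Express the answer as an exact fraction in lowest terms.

Total count: 3 + 1 + 3 + 6 + 8 + 5 = 26.
Total exposure: 6 months.
Conjugate update: add total count to the shape and total exposure to the rate, giving Gamma(50, 8).
Posterior mean = α'/β' = 50/8 = 25/4.

25/4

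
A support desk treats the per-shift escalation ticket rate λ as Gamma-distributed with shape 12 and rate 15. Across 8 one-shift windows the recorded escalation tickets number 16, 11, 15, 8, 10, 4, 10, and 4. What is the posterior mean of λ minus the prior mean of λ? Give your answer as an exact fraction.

Total count: 16 + 11 + 15 + 8 + 10 + 4 + 10 + 4 = 78.
Total exposure: 8 shifts.
Posterior: α' = 12 + 78 = 90, β' = 15 + 8 = 23.
Posterior mean = 90/23 = 90/23; prior mean = 12/15 = 4/5. Difference = 90/23 − 4/5 = 358/115.

358/115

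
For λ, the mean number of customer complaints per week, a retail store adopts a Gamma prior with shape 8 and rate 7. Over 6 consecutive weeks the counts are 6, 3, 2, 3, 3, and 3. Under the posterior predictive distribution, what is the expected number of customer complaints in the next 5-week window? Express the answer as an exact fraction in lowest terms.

140/13

Total count: 6 + 3 + 2 + 3 + 3 + 3 = 20.
Total exposure: 6 weeks.
Conjugate update: add total count to the shape and total exposure to the rate, giving Gamma(28, 13).
Predictive mean over a 5-week window = T·E[λ|data] = 5·28/13 = 140/13.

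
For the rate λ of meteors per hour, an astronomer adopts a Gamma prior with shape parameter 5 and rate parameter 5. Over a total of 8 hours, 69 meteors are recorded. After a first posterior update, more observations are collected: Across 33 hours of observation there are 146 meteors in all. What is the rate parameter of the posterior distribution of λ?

46

Total count 69 over total exposure 8 hours.
After the first batch: Gamma(5 + 69, 5 + 8) = Gamma(74, 13).
Total count 146 over total exposure 33 hours.
After the second batch: Gamma(74 + 146, 13 + 33) = Gamma(220, 46).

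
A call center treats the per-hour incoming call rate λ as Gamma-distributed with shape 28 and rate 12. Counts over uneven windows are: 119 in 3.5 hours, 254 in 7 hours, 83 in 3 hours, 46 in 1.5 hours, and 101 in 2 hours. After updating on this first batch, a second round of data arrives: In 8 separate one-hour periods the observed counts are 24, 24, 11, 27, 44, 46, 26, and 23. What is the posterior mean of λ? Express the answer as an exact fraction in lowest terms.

Total count: 119 + 254 + 83 + 46 + 101 = 603.
Total exposure: 3.5 + 7 + 3 + 1.5 + 2 = 17 hours.
After the first batch: Gamma(28 + 603, 12 + 17) = Gamma(631, 29).
Total count: 24 + 24 + 11 + 27 + 44 + 46 + 26 + 23 = 225.
Total exposure: 8 hours.
After the second batch: Gamma(631 + 225, 29 + 8) = Gamma(856, 37).
Posterior mean = α'/β' = 856/37.

856/37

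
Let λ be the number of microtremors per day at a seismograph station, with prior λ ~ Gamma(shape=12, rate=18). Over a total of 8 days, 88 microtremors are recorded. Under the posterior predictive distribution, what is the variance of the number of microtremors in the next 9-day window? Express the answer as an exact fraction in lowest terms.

Total count 88 over total exposure 8 days.
Posterior: α' = 12 + 88 = 100, β' = 18 + 8 = 26.
The posterior predictive for a window of length T is Negative Binomial with variance T·α'·(β'+T)/β'² = 9·100·35/676 = 7875/169.

7875/169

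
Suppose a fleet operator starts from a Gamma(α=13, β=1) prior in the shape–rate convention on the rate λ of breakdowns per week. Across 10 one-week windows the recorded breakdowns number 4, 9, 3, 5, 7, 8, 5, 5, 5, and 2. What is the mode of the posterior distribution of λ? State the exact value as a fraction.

65/11

Total count: 4 + 9 + 3 + 5 + 7 + 8 + 5 + 5 + 5 + 2 = 53.
Total exposure: 10 weeks.
Conjugate update: add total count to the shape and total exposure to the rate, giving Gamma(66, 11).
Posterior mode = (α'−1)/β' = 65/11.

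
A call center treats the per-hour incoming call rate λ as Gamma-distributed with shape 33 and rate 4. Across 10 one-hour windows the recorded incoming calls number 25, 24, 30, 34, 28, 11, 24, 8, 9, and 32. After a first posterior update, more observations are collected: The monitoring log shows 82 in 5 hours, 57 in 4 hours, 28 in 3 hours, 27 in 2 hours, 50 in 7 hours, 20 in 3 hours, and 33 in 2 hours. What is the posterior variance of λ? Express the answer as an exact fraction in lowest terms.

Total count: 25 + 24 + 30 + 34 + 28 + 11 + 24 + 8 + 9 + 32 = 225.
Total exposure: 10 hours.
After the first batch: Gamma(33 + 225, 4 + 10) = Gamma(258, 14).
Total count: 82 + 57 + 28 + 27 + 50 + 20 + 33 = 297.
Total exposure: 5 + 4 + 3 + 2 + 7 + 3 + 2 = 26 hours.
After the second batch: Gamma(258 + 297, 14 + 26) = Gamma(555, 40).
Posterior variance = α'/β'² = 555/1600 = 111/320.

111/320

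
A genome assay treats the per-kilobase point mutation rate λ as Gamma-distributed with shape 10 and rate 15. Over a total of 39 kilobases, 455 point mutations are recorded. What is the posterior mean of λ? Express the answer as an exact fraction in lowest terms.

155/18

Total count 455 over total exposure 39 kilobases.
Conjugate update: add total count to the shape and total exposure to the rate, giving Gamma(465, 54).
Posterior mean = α'/β' = 465/54 = 155/18.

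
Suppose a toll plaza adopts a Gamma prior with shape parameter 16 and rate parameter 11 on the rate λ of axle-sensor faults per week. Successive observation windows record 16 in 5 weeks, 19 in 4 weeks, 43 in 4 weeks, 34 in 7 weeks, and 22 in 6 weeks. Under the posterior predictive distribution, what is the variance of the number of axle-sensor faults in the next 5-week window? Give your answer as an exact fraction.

31500/1369

Total count: 16 + 19 + 43 + 34 + 22 = 134.
Total exposure: 5 + 4 + 4 + 7 + 6 = 26 weeks.
Posterior: α' = 16 + 134 = 150, β' = 11 + 26 = 37.
The posterior predictive for a window of length T is Negative Binomial with variance T·α'·(β'+T)/β'² = 5·150·42/1369 = 31500/1369.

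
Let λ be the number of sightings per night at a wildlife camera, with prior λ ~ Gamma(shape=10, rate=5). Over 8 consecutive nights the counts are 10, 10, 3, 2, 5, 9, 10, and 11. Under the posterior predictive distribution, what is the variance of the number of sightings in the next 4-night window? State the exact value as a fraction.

4760/169

Total count: 10 + 10 + 3 + 2 + 5 + 9 + 10 + 11 = 60.
Total exposure: 8 nights.
Conjugate update: add total count to the shape and total exposure to the rate, giving Gamma(70, 13).
The posterior predictive for a window of length T is Negative Binomial with variance T·α'·(β'+T)/β'² = 4·70·17/169 = 4760/169.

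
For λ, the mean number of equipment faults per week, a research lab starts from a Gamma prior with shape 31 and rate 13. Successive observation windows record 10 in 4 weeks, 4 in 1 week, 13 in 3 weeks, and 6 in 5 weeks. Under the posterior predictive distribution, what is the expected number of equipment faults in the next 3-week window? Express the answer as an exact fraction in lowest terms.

Total count: 10 + 4 + 13 + 6 = 33.
Total exposure: 4 + 1 + 3 + 5 = 13 weeks.
Posterior: α' = 31 + 33 = 64, β' = 13 + 13 = 26.
Predictive mean over a 3-week window = T·E[λ|data] = 3·64/26 = 96/13.

96/13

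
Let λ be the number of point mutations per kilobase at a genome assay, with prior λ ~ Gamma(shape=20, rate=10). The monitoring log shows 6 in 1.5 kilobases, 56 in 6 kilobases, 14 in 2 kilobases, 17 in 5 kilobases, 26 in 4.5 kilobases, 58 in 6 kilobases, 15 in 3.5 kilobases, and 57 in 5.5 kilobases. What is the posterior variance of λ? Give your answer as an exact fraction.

Total count: 6 + 56 + 14 + 17 + 26 + 58 + 15 + 57 = 249.
Total exposure: 1.5 + 6 + 2 + 5 + 4.5 + 6 + 3.5 + 5.5 = 34 kilobases.
The Gamma prior is conjugate for the Poisson rate, so λ | data ~ Gamma(20+249, 10+34) = Gamma(269, 44).
Posterior variance = α'/β'² = 269/1936.

269/1936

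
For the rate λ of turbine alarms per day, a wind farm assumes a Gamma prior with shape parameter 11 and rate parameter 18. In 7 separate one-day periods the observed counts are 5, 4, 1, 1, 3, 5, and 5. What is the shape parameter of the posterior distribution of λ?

Total count: 5 + 4 + 1 + 1 + 3 + 5 + 5 = 24.
Total exposure: 7 days.
Conjugate update: add total count to the shape and total exposure to the rate, giving Gamma(35, 25).

35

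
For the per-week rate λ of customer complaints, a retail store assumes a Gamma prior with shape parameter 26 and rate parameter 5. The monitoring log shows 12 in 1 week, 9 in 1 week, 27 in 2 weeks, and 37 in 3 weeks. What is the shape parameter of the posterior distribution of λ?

Total count: 12 + 9 + 27 + 37 = 85.
Total exposure: 1 + 1 + 2 + 3 = 7 weeks.
By Gamma–Poisson conjugacy, the posterior is Gamma(α + Σx, β + Σt) = Gamma(26 + 85, 5 + 7) = Gamma(111, 12).

111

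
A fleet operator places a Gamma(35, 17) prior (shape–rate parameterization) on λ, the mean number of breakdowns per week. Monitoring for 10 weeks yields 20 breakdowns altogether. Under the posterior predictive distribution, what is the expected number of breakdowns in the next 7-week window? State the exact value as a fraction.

385/27

Total count 20 over total exposure 10 weeks.
Conjugate update: add total count to the shape and total exposure to the rate, giving Gamma(55, 27).
Predictive mean over a 7-week window = T·E[λ|data] = 7·55/27 = 385/27.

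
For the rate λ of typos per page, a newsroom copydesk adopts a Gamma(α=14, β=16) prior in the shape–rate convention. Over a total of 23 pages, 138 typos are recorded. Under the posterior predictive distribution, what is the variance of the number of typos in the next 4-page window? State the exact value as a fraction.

Total count 138 over total exposure 23 pages.
Conjugate update: add total count to the shape and total exposure to the rate, giving Gamma(152, 39).
The posterior predictive for a window of length T is Negative Binomial with variance T·α'·(β'+T)/β'² = 4·152·43/1521 = 26144/1521.

26144/1521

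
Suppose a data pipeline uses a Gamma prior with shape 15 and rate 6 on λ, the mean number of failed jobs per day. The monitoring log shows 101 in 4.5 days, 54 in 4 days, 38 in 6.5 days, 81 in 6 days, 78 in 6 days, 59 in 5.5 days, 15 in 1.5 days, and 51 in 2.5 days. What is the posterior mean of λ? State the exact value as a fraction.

984/85

Total count: 101 + 54 + 38 + 81 + 78 + 59 + 15 + 51 = 477.
Total exposure: 4.5 + 4 + 6.5 + 6 + 6 + 5.5 + 1.5 + 2.5 = 36.5 days.
Posterior: α' = 15 + 477 = 492, β' = 6 + 36.5 = 85/2.
Posterior mean = α'/β' = 492/(85/2) = 984/85.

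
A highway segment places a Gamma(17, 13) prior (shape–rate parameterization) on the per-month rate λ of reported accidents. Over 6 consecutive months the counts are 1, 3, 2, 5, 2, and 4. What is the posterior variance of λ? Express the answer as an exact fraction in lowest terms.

34/361

Total count: 1 + 3 + 2 + 5 + 2 + 4 = 17.
Total exposure: 6 months.
By Gamma–Poisson conjugacy, the posterior is Gamma(α + Σx, β + Σt) = Gamma(17 + 17, 13 + 6) = Gamma(34, 19).
Posterior variance = α'/β'² = 34/361.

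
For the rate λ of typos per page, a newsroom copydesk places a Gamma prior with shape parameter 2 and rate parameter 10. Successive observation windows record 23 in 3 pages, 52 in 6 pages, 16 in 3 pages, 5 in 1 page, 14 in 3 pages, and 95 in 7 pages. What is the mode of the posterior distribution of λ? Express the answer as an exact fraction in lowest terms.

206/33

Total count: 23 + 52 + 16 + 5 + 14 + 95 = 205.
Total exposure: 3 + 6 + 3 + 1 + 3 + 7 = 23 pages.
By Gamma–Poisson conjugacy, the posterior is Gamma(α + Σx, β + Σt) = Gamma(2 + 205, 10 + 23) = Gamma(207, 33).
Posterior mode = (α'−1)/β' = 206/33.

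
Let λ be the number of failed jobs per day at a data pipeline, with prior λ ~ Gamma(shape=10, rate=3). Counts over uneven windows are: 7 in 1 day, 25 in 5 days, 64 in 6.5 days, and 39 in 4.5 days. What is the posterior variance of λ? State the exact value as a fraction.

29/80

Total count: 7 + 25 + 64 + 39 = 135.
Total exposure: 1 + 5 + 6.5 + 4.5 = 17 days.
Gamma(α, β) with Poisson data over total exposure Σt gives posterior Gamma(α+Σx, β+Σt) = Gamma(145, 20).
Posterior variance = α'/β'² = 145/400 = 29/80.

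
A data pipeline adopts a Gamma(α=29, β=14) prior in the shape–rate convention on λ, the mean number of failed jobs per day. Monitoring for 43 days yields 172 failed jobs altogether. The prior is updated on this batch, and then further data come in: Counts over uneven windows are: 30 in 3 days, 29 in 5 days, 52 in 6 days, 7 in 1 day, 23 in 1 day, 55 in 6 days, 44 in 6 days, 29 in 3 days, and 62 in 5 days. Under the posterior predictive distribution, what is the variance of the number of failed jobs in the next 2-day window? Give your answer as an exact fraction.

Total count 172 over total exposure 43 days.
After the first batch: Gamma(29 + 172, 14 + 43) = Gamma(201, 57).
Total count: 30 + 29 + 52 + 7 + 23 + 55 + 44 + 29 + 62 = 331.
Total exposure: 3 + 5 + 6 + 1 + 1 + 6 + 6 + 3 + 5 = 36 days.
After the second batch: Gamma(201 + 331, 57 + 36) = Gamma(532, 93).
The posterior predictive for a window of length T is Negative Binomial with variance T·α'·(β'+T)/β'² = 2·532·95/8649 = 101080/8649.

101080/8649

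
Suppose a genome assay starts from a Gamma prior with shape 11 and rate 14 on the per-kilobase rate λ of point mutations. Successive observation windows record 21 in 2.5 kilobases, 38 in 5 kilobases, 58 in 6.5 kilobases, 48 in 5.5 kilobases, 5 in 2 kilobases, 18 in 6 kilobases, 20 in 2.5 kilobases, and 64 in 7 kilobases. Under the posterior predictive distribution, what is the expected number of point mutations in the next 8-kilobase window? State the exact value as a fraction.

Total count: 21 + 38 + 58 + 48 + 5 + 18 + 20 + 64 = 272.
Total exposure: 2.5 + 5 + 6.5 + 5.5 + 2 + 6 + 2.5 + 7 = 37 kilobases.
By Gamma–Poisson conjugacy, the posterior is Gamma(α + Σx, β + Σt) = Gamma(11 + 272, 14 + 37) = Gamma(283, 51).
Predictive mean over an 8-kilobase window = T·E[λ|data] = 8·283/51 = 2264/51.

2264/51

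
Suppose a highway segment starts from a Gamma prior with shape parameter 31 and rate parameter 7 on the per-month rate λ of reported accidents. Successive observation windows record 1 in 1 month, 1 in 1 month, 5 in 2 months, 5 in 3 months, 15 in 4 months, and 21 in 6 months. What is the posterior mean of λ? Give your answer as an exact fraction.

Total count: 1 + 1 + 5 + 5 + 15 + 21 = 48.
Total exposure: 1 + 1 + 2 + 3 + 4 + 6 = 17 months.
Gamma(α, β) with Poisson data over total exposure Σt gives posterior Gamma(α+Σx, β+Σt) = Gamma(79, 24).
Posterior mean = α'/β' = 79/24.

79/24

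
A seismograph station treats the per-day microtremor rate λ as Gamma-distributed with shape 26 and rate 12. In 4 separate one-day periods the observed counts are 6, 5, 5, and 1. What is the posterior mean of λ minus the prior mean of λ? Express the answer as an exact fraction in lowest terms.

Total count: 6 + 5 + 5 + 1 = 17.
Total exposure: 4 days.
Gamma(α, β) with Poisson data over total exposure Σt gives posterior Gamma(α+Σx, β+Σt) = Gamma(43, 16).
Posterior mean = 43/16 = 43/16; prior mean = 26/12 = 13/6. Difference = 43/16 − 13/6 = 25/48.

25/48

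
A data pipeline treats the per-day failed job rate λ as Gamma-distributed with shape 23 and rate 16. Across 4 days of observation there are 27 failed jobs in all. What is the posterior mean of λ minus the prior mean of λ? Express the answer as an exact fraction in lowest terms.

17/16

Total count 27 over total exposure 4 days.
By Gamma–Poisson conjugacy, the posterior is Gamma(α + Σx, β + Σt) = Gamma(23 + 27, 16 + 4) = Gamma(50, 20).
Posterior mean = 50/20 = 5/2; prior mean = 23/16 = 23/16. Difference = 5/2 − 23/16 = 17/16.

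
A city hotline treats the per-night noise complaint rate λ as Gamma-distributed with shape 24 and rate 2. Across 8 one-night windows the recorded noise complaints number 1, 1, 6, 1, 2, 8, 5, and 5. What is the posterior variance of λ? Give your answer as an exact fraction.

53/100

Total count: 1 + 1 + 6 + 1 + 2 + 8 + 5 + 5 = 29.
Total exposure: 8 nights.
Posterior: α' = 24 + 29 = 53, β' = 2 + 8 = 10.
Posterior variance = α'/β'² = 53/100.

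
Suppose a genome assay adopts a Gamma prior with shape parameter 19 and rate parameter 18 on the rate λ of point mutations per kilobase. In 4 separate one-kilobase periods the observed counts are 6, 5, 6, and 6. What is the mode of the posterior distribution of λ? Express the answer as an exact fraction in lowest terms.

Total count: 6 + 5 + 6 + 6 = 23.
Total exposure: 4 kilobases.
By Gamma–Poisson conjugacy, the posterior is Gamma(α + Σx, β + Σt) = Gamma(19 + 23, 18 + 4) = Gamma(42, 22).
Posterior mode = (α'−1)/β' = 41/22.

41/22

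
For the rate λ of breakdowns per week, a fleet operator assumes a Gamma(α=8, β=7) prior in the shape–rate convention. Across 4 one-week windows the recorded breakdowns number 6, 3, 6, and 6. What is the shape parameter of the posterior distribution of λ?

Total count: 6 + 3 + 6 + 6 = 21.
Total exposure: 4 weeks.
Posterior: α' = 8 + 21 = 29, β' = 7 + 4 = 11.

29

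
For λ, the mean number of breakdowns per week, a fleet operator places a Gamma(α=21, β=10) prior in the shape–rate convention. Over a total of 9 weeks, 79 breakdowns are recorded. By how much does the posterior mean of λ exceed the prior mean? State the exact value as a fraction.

Total count 79 over total exposure 9 weeks.
Conjugate update: add total count to the shape and total exposure to the rate, giving Gamma(100, 19).
Posterior mean = 100/19 = 100/19; prior mean = 21/10 = 21/10. Difference = 100/19 − 21/10 = 601/190.

601/190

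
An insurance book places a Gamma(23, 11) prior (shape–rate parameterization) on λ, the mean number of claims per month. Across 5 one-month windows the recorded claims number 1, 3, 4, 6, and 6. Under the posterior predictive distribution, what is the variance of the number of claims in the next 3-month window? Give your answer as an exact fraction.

2451/256

Total count: 1 + 3 + 4 + 6 + 6 = 20.
Total exposure: 5 months.
By Gamma–Poisson conjugacy, the posterior is Gamma(α + Σx, β + Σt) = Gamma(23 + 20, 11 + 5) = Gamma(43, 16).
The posterior predictive for a window of length T is Negative Binomial with variance T·α'·(β'+T)/β'² = 3·43·19/256 = 2451/256.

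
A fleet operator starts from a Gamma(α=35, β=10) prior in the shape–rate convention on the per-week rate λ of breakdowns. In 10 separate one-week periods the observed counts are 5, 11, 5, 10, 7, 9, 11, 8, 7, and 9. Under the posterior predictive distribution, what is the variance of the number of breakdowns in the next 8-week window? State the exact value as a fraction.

Total count: 5 + 11 + 5 + 10 + 7 + 9 + 11 + 8 + 7 + 9 = 82.
Total exposure: 10 weeks.
Posterior: α' = 35 + 82 = 117, β' = 10 + 10 = 20.
The posterior predictive for a window of length T is Negative Binomial with variance T·α'·(β'+T)/β'² = 8·117·28/400 = 1638/25.

1638/25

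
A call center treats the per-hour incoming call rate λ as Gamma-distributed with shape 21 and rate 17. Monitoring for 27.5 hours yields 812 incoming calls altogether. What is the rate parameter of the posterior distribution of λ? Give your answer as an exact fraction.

89/2

Total count 812 over total exposure 27.5 hours.
Posterior: α' = 21 + 812 = 833, β' = 17 + 27.5 = 89/2.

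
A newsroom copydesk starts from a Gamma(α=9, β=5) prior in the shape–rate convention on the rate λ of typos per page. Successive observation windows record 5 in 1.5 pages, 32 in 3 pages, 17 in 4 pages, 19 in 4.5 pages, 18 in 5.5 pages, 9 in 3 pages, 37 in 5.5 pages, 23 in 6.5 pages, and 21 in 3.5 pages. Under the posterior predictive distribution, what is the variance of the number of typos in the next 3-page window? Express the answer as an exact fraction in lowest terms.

Total count: 5 + 32 + 17 + 19 + 18 + 9 + 37 + 23 + 21 = 181.
Total exposure: 1.5 + 3 + 4 + 4.5 + 5.5 + 3 + 5.5 + 6.5 + 3.5 = 37 pages.
Conjugate update: add total count to the shape and total exposure to the rate, giving Gamma(190, 42).
The posterior predictive for a window of length T is Negative Binomial with variance T·α'·(β'+T)/β'² = 3·190·45/1764 = 1425/98.

1425/98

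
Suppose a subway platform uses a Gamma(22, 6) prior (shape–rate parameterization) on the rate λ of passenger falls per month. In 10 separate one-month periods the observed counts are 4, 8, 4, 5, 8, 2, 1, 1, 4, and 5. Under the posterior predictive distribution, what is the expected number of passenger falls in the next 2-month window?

8

Total count: 4 + 8 + 4 + 5 + 8 + 2 + 1 + 1 + 4 + 5 = 42.
Total exposure: 10 months.
Posterior: α' = 22 + 42 = 64, β' = 6 + 10 = 16.
Predictive mean over a 2-month window = T·E[λ|data] = 2·64/16 = 8.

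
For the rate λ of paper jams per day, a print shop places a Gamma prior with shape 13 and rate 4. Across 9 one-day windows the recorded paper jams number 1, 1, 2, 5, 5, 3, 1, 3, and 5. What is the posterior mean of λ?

Total count: 1 + 1 + 2 + 5 + 5 + 3 + 1 + 3 + 5 = 26.
Total exposure: 9 days.
Gamma(α, β) with Poisson data over total exposure Σt gives posterior Gamma(α+Σx, β+Σt) = Gamma(39, 13).
Posterior mean = α'/β' = 39/13 = 3.

3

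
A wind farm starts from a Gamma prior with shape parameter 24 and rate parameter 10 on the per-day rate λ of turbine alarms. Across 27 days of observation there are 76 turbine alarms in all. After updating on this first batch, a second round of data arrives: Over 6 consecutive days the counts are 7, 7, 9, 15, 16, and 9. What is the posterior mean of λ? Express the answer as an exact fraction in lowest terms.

163/43

Total count 76 over total exposure 27 days.
After the first batch: Gamma(24 + 76, 10 + 27) = Gamma(100, 37).
Total count: 7 + 7 + 9 + 15 + 16 + 9 = 63.
Total exposure: 6 days.
After the second batch: Gamma(100 + 63, 37 + 6) = Gamma(163, 43).
Posterior mean = α'/β' = 163/43.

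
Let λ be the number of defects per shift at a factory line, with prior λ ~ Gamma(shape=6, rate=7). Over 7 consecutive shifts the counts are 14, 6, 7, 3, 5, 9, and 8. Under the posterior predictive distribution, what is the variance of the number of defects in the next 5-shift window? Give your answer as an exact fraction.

2755/98

Total count: 14 + 6 + 7 + 3 + 5 + 9 + 8 = 52.
Total exposure: 7 shifts.
Posterior: α' = 6 + 52 = 58, β' = 7 + 7 = 14.
The posterior predictive for a window of length T is Negative Binomial with variance T·α'·(β'+T)/β'² = 5·58·19/196 = 2755/98.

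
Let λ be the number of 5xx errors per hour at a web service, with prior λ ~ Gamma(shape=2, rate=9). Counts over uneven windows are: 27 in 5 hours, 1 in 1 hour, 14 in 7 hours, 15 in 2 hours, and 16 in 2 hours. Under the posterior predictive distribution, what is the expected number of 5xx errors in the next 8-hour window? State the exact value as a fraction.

300/13

Total count: 27 + 1 + 14 + 15 + 16 = 73.
Total exposure: 5 + 1 + 7 + 2 + 2 = 17 hours.
The Gamma prior is conjugate for the Poisson rate, so λ | data ~ Gamma(2+73, 9+17) = Gamma(75, 26).
Predictive mean over an 8-hour window = T·E[λ|data] = 8·75/26 = 300/13.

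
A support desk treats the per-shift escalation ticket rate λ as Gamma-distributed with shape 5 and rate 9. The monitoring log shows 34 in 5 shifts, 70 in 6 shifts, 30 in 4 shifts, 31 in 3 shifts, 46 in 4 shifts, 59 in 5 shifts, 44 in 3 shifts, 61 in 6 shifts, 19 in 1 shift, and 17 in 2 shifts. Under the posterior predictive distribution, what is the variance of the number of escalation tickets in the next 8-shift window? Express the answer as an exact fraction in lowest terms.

Total count: 34 + 70 + 30 + 31 + 46 + 59 + 44 + 61 + 19 + 17 = 411.
Total exposure: 5 + 6 + 4 + 3 + 4 + 5 + 3 + 6 + 1 + 2 = 39 shifts.
Posterior: α' = 5 + 411 = 416, β' = 9 + 39 = 48.
The posterior predictive for a window of length T is Negative Binomial with variance T·α'·(β'+T)/β'² = 8·416·56/2304 = 728/9.

728/9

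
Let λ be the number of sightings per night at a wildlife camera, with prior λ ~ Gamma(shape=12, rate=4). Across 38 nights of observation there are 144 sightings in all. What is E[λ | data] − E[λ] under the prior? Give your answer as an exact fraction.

5/7

Total count 144 over total exposure 38 nights.
Gamma(α, β) with Poisson data over total exposure Σt gives posterior Gamma(α+Σx, β+Σt) = Gamma(156, 42).
Posterior mean = 156/42 = 26/7; prior mean = 12/4 = 3. Difference = 26/7 − 3 = 5/7.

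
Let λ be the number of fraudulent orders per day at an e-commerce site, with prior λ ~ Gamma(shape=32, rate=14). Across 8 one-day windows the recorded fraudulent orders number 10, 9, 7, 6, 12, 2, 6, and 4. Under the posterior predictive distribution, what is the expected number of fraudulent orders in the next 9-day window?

36

Total count: 10 + 9 + 7 + 6 + 12 + 2 + 6 + 4 = 56.
Total exposure: 8 days.
Gamma(α, β) with Poisson data over total exposure Σt gives posterior Gamma(α+Σx, β+Σt) = Gamma(88, 22).
Predictive mean over a 9-day window = T·E[λ|data] = 9·88/22 = 36.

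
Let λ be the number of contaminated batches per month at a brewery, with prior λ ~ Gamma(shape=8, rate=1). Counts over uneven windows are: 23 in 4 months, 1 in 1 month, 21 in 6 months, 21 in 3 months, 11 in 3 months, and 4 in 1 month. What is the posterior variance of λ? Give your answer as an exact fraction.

Total count: 23 + 1 + 21 + 21 + 11 + 4 = 81.
Total exposure: 4 + 1 + 6 + 3 + 3 + 1 = 18 months.
The Gamma prior is conjugate for the Poisson rate, so λ | data ~ Gamma(8+81, 1+18) = Gamma(89, 19).
Posterior variance = α'/β'² = 89/361.

89/361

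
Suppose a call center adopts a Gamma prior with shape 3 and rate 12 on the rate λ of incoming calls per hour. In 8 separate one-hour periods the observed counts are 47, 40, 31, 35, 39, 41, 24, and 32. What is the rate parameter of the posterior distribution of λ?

20

Total count: 47 + 40 + 31 + 35 + 39 + 41 + 24 + 32 = 289.
Total exposure: 8 hours.
Posterior: α' = 3 + 289 = 292, β' = 12 + 8 = 20.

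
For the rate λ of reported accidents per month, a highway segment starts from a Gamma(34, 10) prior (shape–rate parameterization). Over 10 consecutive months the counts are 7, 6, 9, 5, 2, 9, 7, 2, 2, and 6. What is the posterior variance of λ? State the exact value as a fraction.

Total count: 7 + 6 + 9 + 5 + 2 + 9 + 7 + 2 + 2 + 6 = 55.
Total exposure: 10 months.
Gamma(α, β) with Poisson data over total exposure Σt gives posterior Gamma(α+Σx, β+Σt) = Gamma(89, 20).
Posterior variance = α'/β'² = 89/400.

89/400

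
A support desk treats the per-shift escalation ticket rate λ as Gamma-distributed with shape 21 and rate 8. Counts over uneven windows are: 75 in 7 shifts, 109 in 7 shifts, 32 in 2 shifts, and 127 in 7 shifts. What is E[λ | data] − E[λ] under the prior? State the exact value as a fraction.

Total count: 75 + 109 + 32 + 127 = 343.
Total exposure: 7 + 7 + 2 + 7 = 23 shifts.
Conjugate update: add total count to the shape and total exposure to the rate, giving Gamma(364, 31).
Posterior mean = 364/31 = 364/31; prior mean = 21/8 = 21/8. Difference = 364/31 − 21/8 = 2261/248.

2261/248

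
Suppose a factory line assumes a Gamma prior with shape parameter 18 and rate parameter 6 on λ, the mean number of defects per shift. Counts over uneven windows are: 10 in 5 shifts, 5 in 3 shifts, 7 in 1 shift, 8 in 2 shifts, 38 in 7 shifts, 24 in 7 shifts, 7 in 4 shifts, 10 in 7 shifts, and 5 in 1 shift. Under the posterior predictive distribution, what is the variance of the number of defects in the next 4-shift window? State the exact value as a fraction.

24816/1849

Total count: 10 + 5 + 7 + 8 + 38 + 24 + 7 + 10 + 5 = 114.
Total exposure: 5 + 3 + 1 + 2 + 7 + 7 + 4 + 7 + 1 = 37 shifts.
By Gamma–Poisson conjugacy, the posterior is Gamma(α + Σx, β + Σt) = Gamma(18 + 114, 6 + 37) = Gamma(132, 43).
The posterior predictive for a window of length T is Negative Binomial with variance T·α'·(β'+T)/β'² = 4·132·47/1849 = 24816/1849.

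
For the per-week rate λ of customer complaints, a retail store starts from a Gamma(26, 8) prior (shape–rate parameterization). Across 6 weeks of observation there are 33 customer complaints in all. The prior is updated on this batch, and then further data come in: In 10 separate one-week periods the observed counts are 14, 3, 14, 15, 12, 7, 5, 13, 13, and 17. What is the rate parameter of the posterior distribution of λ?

24

Total count 33 over total exposure 6 weeks.
After the first batch: Gamma(26 + 33, 8 + 6) = Gamma(59, 14).
Total count: 14 + 3 + 14 + 15 + 12 + 7 + 5 + 13 + 13 + 17 = 113.
Total exposure: 10 weeks.
After the second batch: Gamma(59 + 113, 14 + 10) = Gamma(172, 24).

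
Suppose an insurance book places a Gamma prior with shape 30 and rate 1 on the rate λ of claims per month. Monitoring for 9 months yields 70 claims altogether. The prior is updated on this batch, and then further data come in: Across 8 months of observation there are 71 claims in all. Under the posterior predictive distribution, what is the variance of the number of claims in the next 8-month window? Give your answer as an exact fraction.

Total count 70 over total exposure 9 months.
After the first batch: Gamma(30 + 70, 1 + 9) = Gamma(100, 10).
Total count 71 over total exposure 8 months.
After the second batch: Gamma(100 + 71, 10 + 8) = Gamma(171, 18).
The posterior predictive for a window of length T is Negative Binomial with variance T·α'·(β'+T)/β'² = 8·171·26/324 = 988/9.

988/9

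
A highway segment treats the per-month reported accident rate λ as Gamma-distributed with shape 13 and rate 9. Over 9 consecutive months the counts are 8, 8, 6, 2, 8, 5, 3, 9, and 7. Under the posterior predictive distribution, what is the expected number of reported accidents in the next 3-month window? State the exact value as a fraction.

23/2

Total count: 8 + 8 + 6 + 2 + 8 + 5 + 3 + 9 + 7 = 56.
Total exposure: 9 months.
The Gamma prior is conjugate for the Poisson rate, so λ | data ~ Gamma(13+56, 9+9) = Gamma(69, 18).
Predictive mean over a 3-month window = T·E[λ|data] = 3·69/18 = 23/2.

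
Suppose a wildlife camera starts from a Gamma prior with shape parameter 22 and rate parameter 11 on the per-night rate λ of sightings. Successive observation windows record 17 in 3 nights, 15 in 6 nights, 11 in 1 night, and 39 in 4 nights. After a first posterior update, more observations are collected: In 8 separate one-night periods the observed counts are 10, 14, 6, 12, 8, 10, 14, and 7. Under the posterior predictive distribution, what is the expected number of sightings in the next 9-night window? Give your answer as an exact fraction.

Total count: 17 + 15 + 11 + 39 = 82.
Total exposure: 3 + 6 + 1 + 4 = 14 nights.
After the first batch: Gamma(22 + 82, 11 + 14) = Gamma(104, 25).
Total count: 10 + 14 + 6 + 12 + 8 + 10 + 14 + 7 = 81.
Total exposure: 8 nights.
After the second batch: Gamma(104 + 81, 25 + 8) = Gamma(185, 33).
Predictive mean over a 9-night window = T·E[λ|data] = 9·185/33 = 555/11.

555/11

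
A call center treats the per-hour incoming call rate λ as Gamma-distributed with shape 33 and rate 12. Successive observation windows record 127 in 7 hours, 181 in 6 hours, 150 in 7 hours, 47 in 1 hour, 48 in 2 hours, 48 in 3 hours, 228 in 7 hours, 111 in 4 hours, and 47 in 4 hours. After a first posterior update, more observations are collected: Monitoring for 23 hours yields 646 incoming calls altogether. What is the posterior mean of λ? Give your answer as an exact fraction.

Total count: 127 + 181 + 150 + 47 + 48 + 48 + 228 + 111 + 47 = 987.
Total exposure: 7 + 6 + 7 + 1 + 2 + 3 + 7 + 4 + 4 = 41 hours.
After the first batch: Gamma(33 + 987, 12 + 41) = Gamma(1020, 53).
Total count 646 over total exposure 23 hours.
After the second batch: Gamma(1020 + 646, 53 + 23) = Gamma(1666, 76).
Posterior mean = α'/β' = 1666/76 = 833/38.

833/38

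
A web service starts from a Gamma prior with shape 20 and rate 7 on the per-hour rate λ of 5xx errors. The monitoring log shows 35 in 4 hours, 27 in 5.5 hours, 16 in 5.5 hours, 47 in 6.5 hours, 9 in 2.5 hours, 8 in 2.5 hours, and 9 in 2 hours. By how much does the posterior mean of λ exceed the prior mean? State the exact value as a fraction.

Total count: 35 + 27 + 16 + 47 + 9 + 8 + 9 = 151.
Total exposure: 4 + 5.5 + 5.5 + 6.5 + 2.5 + 2.5 + 2 = 28.5 hours.
Gamma(α, β) with Poisson data over total exposure Σt gives posterior Gamma(α+Σx, β+Σt) = Gamma(171, 71/2).
Posterior mean = 171/(71/2) = 342/71; prior mean = 20/7 = 20/7. Difference = 342/71 − 20/7 = 974/497.

974/497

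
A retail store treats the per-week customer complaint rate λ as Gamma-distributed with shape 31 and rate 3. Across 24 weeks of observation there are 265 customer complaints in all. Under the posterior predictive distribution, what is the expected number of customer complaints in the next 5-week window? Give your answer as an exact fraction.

1480/27

Total count 265 over total exposure 24 weeks.
Conjugate update: add total count to the shape and total exposure to the rate, giving Gamma(296, 27).
Predictive mean over a 5-week window = T·E[λ|data] = 5·296/27 = 1480/27.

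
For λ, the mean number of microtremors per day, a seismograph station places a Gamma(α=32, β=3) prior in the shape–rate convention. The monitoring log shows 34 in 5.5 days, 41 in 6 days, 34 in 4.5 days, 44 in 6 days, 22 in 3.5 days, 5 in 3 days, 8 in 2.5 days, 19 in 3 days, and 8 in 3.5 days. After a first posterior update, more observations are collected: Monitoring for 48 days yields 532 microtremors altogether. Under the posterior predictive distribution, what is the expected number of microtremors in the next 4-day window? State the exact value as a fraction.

6232/177

Total count: 34 + 41 + 34 + 44 + 22 + 5 + 8 + 19 + 8 = 215.
Total exposure: 5.5 + 6 + 4.5 + 6 + 3.5 + 3 + 2.5 + 3 + 3.5 = 37.5 days.
After the first batch: Gamma(32 + 215, 3 + 37.5) = Gamma(247, 81/2).
Total count 532 over total exposure 48 days.
After the second batch: Gamma(247 + 532, 81/2 + 48) = Gamma(779, 177/2).
Predictive mean over a 4-day window = T·E[λ|data] = 4·779/(177/2) = 6232/177.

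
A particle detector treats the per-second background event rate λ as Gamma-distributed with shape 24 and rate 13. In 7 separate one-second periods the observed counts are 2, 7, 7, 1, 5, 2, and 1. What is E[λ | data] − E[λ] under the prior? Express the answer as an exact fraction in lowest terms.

Total count: 2 + 7 + 7 + 1 + 5 + 2 + 1 = 25.
Total exposure: 7 seconds.
Posterior: α' = 24 + 25 = 49, β' = 13 + 7 = 20.
Posterior mean = 49/20 = 49/20; prior mean = 24/13 = 24/13. Difference = 49/20 − 24/13 = 157/260.

157/260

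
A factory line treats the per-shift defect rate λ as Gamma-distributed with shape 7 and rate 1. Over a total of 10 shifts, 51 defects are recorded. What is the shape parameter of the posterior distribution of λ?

58

Total count 51 over total exposure 10 shifts.
By Gamma–Poisson conjugacy, the posterior is Gamma(α + Σx, β + Σt) = Gamma(7 + 51, 1 + 10) = Gamma(58, 11).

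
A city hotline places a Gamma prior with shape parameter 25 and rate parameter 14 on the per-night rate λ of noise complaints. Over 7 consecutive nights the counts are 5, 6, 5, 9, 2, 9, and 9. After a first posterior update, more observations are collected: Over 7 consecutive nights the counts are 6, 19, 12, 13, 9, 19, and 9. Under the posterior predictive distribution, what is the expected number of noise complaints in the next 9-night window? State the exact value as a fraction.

Total count: 5 + 6 + 5 + 9 + 2 + 9 + 9 = 45.
Total exposure: 7 nights.
After the first batch: Gamma(25 + 45, 14 + 7) = Gamma(70, 21).
Total count: 6 + 19 + 12 + 13 + 9 + 19 + 9 = 87.
Total exposure: 7 nights.
After the second batch: Gamma(70 + 87, 21 + 7) = Gamma(157, 28).
Predictive mean over a 9-night window = T·E[λ|data] = 9·157/28 = 1413/28.

1413/28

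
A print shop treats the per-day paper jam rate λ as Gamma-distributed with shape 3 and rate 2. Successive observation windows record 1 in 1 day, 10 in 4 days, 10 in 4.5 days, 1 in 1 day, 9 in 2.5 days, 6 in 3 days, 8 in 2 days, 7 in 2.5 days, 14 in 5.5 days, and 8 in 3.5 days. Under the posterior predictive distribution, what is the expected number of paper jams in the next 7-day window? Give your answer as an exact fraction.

154/9

Total count: 1 + 10 + 10 + 1 + 9 + 6 + 8 + 7 + 14 + 8 = 74.
Total exposure: 1 + 4 + 4.5 + 1 + 2.5 + 3 + 2 + 2.5 + 5.5 + 3.5 = 29.5 days.
By Gamma–Poisson conjugacy, the posterior is Gamma(α + Σx, β + Σt) = Gamma(3 + 74, 2 + 29.5) = Gamma(77, 63/2).
Predictive mean over a 7-day window = T·E[λ|data] = 7·77/(63/2) = 154/9.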